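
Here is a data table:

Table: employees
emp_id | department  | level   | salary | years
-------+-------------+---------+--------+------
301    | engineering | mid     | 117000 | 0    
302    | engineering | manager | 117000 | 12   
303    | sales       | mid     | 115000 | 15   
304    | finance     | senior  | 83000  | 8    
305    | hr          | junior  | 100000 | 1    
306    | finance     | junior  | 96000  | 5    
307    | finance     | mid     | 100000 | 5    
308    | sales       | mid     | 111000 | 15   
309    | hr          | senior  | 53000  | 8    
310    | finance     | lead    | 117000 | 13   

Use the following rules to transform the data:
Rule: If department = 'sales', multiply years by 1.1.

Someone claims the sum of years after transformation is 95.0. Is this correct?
No, the correct result is 85.0.

Step 1: Calculate the correct sum after transformation
Step 2: Apply multiplier 1.1 to records where department = 'sales'
Step 3: Correct result = 85.0
Step 4: Claimed result = 95.0
Step 5: 85.0 ≠ 95.0
Conclusion: The claimed result is incorrect. The correct answer is 85.0.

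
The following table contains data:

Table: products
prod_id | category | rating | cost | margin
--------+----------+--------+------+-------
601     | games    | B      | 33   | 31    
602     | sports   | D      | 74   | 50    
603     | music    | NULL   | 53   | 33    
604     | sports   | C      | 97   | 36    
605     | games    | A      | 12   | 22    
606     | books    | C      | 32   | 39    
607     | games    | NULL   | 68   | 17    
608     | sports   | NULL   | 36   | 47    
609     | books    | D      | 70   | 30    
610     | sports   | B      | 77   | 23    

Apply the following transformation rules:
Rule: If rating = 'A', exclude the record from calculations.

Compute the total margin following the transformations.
306

Step 1: Identify records where rating = 'A'
Step 2: The excluded records sum to 22
Step 3: Original total margin = 328
Step 4: Remaining total = 328 - 22 = 306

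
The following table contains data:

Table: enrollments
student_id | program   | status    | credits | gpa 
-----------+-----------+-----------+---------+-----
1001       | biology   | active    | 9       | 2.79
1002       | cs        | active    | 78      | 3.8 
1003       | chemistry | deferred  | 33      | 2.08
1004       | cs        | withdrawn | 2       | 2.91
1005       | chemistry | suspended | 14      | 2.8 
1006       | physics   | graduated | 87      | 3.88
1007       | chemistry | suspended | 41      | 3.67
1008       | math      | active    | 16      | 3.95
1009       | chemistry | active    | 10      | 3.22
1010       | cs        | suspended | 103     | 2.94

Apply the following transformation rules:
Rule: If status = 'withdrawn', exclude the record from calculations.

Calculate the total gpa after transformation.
29.13

Step 1: Identify records where status = 'withdrawn'
Step 2: The excluded records sum to 2.91
Step 3: Original total gpa = 32.04
Step 4: Remaining total = 32.04 - 2.91 = 29.13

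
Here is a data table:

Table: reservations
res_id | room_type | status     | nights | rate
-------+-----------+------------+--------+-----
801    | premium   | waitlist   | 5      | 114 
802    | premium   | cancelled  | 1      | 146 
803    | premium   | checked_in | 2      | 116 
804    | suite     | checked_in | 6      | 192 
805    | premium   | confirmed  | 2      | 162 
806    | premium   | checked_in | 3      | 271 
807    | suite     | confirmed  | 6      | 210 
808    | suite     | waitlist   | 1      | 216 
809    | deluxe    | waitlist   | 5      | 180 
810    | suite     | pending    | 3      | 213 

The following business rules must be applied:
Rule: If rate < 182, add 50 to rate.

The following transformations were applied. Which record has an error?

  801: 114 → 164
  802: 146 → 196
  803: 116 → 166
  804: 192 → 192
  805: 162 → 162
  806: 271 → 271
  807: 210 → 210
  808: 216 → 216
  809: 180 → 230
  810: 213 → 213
Record 805 has an error. The correct transformed value should be 212, not 162.

Step 1: Check each record against the rule
Step 2: Record 805 has rate = 162
Step 3: Since 162 < 182, the bonus should have been applied
Step 4: Correct value = 212, but claimed value = 162
Conclusion: Record 805 has the error.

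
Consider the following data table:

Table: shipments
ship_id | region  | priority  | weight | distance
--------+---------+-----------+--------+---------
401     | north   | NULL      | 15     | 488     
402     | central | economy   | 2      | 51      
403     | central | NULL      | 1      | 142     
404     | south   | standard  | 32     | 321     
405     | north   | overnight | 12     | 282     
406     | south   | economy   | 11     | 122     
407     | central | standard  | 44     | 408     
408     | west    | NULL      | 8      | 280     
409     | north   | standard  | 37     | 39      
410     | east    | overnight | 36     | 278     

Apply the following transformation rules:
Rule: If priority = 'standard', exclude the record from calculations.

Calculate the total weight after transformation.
85

Step 1: Identify records where priority = 'standard'
Step 2: The excluded records sum to 113
Step 3: Original total weight = 198
Step 4: Remaining total = 198 - 113 = 85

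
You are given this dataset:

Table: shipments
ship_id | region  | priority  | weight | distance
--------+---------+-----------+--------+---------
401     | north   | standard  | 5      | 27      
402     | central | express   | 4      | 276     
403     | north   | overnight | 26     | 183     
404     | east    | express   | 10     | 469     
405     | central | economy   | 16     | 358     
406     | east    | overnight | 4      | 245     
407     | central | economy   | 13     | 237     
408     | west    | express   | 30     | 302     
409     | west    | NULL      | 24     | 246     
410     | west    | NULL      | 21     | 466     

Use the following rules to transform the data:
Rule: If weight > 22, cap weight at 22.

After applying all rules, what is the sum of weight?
139

Step 1: 3 records have weight > 22
Step 2: These records originally summed to 80
Step 3: After capping: 3 × 22 = 66
Step 4: Unaffected records sum: 73
Step 5: Final sum = 66 + 73 = 139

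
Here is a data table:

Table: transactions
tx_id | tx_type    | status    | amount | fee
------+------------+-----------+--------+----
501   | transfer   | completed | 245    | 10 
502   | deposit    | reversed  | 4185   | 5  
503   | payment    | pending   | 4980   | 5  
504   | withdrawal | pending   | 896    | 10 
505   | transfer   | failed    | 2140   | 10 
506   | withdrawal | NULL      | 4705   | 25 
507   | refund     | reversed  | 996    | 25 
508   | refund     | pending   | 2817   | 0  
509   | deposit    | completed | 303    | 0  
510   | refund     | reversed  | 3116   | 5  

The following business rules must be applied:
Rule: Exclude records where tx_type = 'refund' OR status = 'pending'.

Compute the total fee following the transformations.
50

Step 1: Find records where tx_type = 'refund' OR status = 'pending'
Step 2: 5 records match, summing to 45
Step 3: Original sum: 95
Step 4: Remaining sum = 95 - 45 = 50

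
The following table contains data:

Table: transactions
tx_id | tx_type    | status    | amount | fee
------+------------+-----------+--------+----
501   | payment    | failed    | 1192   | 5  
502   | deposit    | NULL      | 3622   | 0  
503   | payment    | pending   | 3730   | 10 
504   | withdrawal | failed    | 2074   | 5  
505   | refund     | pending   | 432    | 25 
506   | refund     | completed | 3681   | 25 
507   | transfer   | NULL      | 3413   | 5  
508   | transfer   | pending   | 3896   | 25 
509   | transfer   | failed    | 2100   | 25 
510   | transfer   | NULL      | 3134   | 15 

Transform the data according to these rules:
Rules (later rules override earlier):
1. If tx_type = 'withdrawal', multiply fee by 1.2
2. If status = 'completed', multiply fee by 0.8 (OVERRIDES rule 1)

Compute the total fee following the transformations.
136.0

Step 1: Rule 2 takes priority for records with status = 'completed'
  - 1 records: 25 × 0.8 = 20.0
Step 2: Rule 1 applies to remaining records with tx_type = 'withdrawal'
  - 1 records: 5 × 1.2 = 6.0
Step 3: Other records unchanged: 110
Step 4: Final sum = 20.0 + 6.0 + 110 = 136.0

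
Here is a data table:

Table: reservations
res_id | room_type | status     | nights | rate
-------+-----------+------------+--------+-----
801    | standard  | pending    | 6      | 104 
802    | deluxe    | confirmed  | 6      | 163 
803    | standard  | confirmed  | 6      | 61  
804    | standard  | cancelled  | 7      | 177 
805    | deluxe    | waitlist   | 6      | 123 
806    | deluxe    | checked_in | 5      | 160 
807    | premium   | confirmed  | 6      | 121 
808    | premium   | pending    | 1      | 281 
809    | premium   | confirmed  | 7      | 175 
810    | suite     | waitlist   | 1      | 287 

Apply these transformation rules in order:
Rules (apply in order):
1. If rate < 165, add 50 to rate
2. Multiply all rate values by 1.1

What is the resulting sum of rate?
2147.2

Step 1: Apply Rule 1 - Add 50 to records with rate < 165
  - 6 records affected: 732 + (6 × 50) = 1032
  - Unaffected records: 920
  - Sum after Rule 1: 1952
Step 2: Apply Rule 2 - Multiply all by 1.1
  - 1952 × 1.1 = 2147.2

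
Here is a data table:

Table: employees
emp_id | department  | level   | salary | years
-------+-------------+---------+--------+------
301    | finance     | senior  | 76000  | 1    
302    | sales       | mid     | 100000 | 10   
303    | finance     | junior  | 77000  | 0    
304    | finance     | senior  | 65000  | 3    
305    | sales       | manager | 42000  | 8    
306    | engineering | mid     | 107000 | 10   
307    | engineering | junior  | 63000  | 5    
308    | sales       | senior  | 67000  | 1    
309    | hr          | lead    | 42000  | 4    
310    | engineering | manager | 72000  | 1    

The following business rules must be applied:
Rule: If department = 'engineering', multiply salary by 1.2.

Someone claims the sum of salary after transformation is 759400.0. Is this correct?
Yes, the result is correct.

Step 1: Calculate the correct sum after transformation
Step 2: Apply multiplier 1.2 to records where department = 'engineering'
Step 3: Correct result = 759400.0
Step 4: Claimed result = 759400.0
Step 5: 759400.0 = 759400.0 ✓
Conclusion: The claimed result is correct.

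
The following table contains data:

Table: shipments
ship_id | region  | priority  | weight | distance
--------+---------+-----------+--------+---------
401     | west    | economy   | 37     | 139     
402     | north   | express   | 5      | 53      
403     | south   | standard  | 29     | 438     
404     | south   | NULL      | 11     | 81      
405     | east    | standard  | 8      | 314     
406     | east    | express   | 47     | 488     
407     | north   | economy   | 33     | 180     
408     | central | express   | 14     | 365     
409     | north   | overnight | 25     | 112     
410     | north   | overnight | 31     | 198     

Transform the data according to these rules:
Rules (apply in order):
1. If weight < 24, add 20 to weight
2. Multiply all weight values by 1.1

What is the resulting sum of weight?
352.0

Step 1: Apply Rule 1 - Add 20 to records with weight < 24
  - 4 records affected: 38 + (4 × 20) = 118
  - Unaffected records: 202
  - Sum after Rule 1: 320
Step 2: Apply Rule 2 - Multiply all by 1.1
  - 320 × 1.1 = 352.0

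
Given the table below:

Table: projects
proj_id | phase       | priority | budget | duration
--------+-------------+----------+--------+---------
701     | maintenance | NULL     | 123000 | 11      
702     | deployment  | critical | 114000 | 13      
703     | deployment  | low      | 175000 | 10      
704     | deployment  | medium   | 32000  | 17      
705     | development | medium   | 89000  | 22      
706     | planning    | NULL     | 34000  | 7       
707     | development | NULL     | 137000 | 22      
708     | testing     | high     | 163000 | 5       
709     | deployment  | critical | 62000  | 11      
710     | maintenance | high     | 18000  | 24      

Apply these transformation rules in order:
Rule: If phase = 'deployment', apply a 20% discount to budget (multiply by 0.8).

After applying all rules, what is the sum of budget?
870400.0

Step 1: Records with phase = 'deployment' have total budget = 383000
Step 2: Apply multiplier: 383000 × 0.8 = 306400.0
Step 3: Other records total: 564000
Step 4: Final sum = 306400.0 + 564000 = 870400.0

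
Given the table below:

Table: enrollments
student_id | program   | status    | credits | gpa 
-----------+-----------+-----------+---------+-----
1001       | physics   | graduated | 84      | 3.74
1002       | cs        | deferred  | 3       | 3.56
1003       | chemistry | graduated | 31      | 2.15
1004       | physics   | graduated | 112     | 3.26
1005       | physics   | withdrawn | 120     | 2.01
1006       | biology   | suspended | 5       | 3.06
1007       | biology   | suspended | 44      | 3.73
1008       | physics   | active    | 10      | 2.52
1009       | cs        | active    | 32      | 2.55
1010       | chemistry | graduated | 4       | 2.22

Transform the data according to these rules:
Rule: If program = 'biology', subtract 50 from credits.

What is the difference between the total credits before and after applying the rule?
100

Step 1: Original sum of credits = 445
Step 2: 2 records have program = 'biology'
Step 3: Each affected record changes by -50
Step 4: Total change = 2 × -50 = -100
Step 5: New sum = 445 + -100 = 345
Step 6: Difference = |345 - 445| = 100
        (Sum decreased by 100)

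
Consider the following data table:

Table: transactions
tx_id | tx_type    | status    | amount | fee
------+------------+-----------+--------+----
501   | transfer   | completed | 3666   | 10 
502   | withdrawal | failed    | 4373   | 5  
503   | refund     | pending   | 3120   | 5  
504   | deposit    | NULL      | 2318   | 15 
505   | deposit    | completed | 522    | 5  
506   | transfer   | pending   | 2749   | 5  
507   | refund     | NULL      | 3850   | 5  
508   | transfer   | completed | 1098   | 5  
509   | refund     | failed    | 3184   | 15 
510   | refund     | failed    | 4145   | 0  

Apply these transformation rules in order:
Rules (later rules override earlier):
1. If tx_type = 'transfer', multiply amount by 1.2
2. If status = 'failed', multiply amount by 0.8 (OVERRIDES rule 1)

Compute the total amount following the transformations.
28187.2

Step 1: Rule 2 takes priority for records with status = 'failed'
  - 3 records: 11702 × 0.8 = 9361.6
Step 2: Rule 1 applies to remaining records with tx_type = 'transfer'
  - 3 records: 7513 × 1.2 = 9015.6
Step 3: Other records unchanged: 9810
Step 4: Final sum = 9361.6 + 9015.6 + 9810 = 28187.2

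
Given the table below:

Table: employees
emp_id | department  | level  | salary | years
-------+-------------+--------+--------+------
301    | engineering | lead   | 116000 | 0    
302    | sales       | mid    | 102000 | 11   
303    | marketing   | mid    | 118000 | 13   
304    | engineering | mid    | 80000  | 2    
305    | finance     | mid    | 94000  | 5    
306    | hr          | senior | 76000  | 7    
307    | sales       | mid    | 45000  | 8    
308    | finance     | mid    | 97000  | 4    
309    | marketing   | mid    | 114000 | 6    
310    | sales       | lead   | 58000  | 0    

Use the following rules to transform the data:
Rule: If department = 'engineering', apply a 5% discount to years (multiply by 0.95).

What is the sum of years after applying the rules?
55.9

Step 1: Records with department = 'engineering' have total years = 2
Step 2: Apply multiplier: 2 × 0.95 = 1.9
Step 3: Other records total: 54
Step 4: Final sum = 1.9 + 54 = 55.9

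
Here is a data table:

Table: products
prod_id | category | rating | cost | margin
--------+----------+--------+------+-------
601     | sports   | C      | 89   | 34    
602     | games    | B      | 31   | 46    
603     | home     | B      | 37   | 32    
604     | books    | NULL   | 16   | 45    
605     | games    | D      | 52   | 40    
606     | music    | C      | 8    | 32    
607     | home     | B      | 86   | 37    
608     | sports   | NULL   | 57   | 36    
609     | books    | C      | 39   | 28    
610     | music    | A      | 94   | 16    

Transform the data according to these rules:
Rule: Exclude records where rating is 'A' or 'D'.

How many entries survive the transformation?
8

Step 1: Count records to exclude
  - 1 (A) + 1 (D) = 2 records
Step 2: Total records: 10
Step 3: Remaining = 10 - 2 = 8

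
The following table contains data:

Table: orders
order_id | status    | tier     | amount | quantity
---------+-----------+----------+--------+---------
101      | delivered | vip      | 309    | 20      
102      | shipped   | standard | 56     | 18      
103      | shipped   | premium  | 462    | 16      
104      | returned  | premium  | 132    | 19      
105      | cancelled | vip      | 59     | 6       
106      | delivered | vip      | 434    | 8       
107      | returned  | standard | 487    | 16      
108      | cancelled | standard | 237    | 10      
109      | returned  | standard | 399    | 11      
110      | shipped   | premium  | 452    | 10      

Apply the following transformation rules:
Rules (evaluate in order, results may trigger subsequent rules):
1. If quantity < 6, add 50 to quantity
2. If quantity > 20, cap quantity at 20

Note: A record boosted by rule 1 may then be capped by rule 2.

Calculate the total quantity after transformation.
134

Step 1: Apply rule 1 to records with quantity < 6
  - 0 records get bonus of 50
  - Of these, 0 records then exceed 20 and get capped
Step 2: Apply rule 2 to records with quantity > 20
  - 0 records (original) are capped
Step 3: Calculate final sum = 134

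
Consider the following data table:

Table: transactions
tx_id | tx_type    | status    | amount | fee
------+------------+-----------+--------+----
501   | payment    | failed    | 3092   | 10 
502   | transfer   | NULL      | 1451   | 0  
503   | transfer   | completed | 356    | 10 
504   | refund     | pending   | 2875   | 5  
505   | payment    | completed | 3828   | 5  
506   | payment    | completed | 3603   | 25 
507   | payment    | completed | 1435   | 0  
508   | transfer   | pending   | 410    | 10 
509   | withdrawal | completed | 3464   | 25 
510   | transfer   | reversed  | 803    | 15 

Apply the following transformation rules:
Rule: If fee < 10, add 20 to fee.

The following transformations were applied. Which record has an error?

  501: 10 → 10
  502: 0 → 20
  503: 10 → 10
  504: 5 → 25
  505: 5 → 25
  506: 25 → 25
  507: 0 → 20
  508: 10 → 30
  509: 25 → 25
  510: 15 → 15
Record 508 has an error. The correct transformed value should be 10, not 30.

Step 1: Check each record against the rule
Step 2: Record 508 has fee = 10
Step 3: Since 10 >= 10, the bonus should not have been applied
Step 4: Correct value = 10, but claimed value = 30
Conclusion: Record 508 has the error.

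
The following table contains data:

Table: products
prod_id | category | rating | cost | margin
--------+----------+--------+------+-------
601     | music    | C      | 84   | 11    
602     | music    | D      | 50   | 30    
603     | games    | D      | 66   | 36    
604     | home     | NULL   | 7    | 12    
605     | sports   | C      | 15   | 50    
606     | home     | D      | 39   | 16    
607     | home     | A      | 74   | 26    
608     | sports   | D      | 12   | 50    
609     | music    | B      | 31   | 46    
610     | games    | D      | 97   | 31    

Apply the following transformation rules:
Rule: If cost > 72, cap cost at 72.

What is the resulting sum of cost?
436

Step 1: 3 records have cost > 72
Step 2: These records originally summed to 255
Step 3: After capping: 3 × 72 = 216
Step 4: Unaffected records sum: 220
Step 5: Final sum = 216 + 220 = 436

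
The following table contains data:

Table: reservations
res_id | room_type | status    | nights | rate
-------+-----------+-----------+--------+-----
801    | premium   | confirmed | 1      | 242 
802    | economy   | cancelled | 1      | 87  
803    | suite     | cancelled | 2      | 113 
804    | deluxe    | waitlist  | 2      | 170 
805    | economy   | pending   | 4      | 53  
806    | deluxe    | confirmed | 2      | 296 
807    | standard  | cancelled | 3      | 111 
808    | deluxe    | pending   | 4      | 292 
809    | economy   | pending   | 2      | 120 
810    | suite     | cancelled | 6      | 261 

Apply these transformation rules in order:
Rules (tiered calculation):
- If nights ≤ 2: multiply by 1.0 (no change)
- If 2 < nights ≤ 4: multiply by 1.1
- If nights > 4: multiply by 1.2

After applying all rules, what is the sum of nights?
29.3

Step 1: Tier 1 (nights ≤ 2): 6 records, sum = 10 × 1.0 = 10.0
Step 2: Tier 2 (2 < nights ≤ 4): 3 records, sum = 11 × 1.1 = 12.1
Step 3: Tier 3 (nights > 4): 1 records, sum = 6 × 1.2 = 7.2
Step 4: Final sum = 10.0 + 12.1 + 7.2 = 29.3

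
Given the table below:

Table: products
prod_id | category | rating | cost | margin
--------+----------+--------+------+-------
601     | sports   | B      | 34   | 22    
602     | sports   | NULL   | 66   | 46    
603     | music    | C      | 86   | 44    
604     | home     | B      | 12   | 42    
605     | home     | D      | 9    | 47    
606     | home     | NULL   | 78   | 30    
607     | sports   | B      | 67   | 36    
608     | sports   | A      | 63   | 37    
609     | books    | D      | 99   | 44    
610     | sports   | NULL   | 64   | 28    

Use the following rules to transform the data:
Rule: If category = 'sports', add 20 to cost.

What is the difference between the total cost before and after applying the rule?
100

Step 1: Original sum of cost = 578
Step 2: 5 records have category = 'sports'
Step 3: Each affected record changes by 20
Step 4: Total change = 5 × 20 = 100
Step 5: New sum = 578 + 100 = 678
Step 6: Difference = |678 - 578| = 100
        (Sum increased by 100)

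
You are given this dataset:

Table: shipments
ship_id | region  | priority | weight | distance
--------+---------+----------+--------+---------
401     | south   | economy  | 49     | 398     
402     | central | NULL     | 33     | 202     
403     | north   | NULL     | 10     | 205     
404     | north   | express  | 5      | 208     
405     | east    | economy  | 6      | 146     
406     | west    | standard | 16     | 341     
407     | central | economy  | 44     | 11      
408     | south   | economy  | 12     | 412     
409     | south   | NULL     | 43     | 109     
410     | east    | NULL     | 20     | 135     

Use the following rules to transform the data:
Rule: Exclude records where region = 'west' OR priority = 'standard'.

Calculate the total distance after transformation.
1826

Step 1: Find records where region = 'west' OR priority = 'standard'
Step 2: 1 records match, summing to 341
Step 3: Original sum: 2167
Step 4: Remaining sum = 2167 - 341 = 1826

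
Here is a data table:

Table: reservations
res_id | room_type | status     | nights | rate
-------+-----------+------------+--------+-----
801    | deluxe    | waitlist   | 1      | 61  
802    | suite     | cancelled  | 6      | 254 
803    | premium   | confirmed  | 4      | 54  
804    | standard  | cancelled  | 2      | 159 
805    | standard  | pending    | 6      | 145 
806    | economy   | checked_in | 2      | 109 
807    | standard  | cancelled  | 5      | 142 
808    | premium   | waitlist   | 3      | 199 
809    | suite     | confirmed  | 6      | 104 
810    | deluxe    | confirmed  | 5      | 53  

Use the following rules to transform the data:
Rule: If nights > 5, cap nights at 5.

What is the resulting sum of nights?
37

Step 1: 3 records have nights > 5
Step 2: These records originally summed to 18
Step 3: After capping: 3 × 5 = 15
Step 4: Unaffected records sum: 22
Step 5: Final sum = 15 + 22 = 37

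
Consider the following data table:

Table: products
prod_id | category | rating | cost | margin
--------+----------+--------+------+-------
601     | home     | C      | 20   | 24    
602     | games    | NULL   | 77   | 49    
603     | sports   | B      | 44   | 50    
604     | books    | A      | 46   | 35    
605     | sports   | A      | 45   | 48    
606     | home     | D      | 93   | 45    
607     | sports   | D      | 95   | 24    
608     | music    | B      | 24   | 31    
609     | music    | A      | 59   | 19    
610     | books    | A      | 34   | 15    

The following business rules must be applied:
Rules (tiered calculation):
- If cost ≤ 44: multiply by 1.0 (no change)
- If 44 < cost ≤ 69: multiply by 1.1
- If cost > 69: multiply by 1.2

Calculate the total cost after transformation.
605.0

Step 1: Tier 1 (cost ≤ 44): 4 records, sum = 122 × 1.0 = 122.0
Step 2: Tier 2 (44 < cost ≤ 69): 3 records, sum = 150 × 1.1 = 165.0
Step 3: Tier 3 (cost > 69): 3 records, sum = 265 × 1.2 = 318.0
Step 4: Final sum = 122.0 + 165.0 + 318.0 = 605.0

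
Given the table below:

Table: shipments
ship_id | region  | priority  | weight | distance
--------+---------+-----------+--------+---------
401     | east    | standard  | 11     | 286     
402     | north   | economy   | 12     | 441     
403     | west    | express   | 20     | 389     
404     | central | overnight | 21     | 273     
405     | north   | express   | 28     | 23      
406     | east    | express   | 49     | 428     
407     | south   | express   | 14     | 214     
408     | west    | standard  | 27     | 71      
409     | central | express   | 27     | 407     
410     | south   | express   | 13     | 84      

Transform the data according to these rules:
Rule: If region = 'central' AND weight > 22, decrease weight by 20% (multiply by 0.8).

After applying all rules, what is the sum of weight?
216.6

Step 1: Find records where region = 'central' AND weight > 22
Step 2: 1 records match, summing to 27
Step 3: After multiplier: 27 × 0.8 = 21.6
Step 4: Unaffected records sum: 195
Step 5: Final sum = 21.6 + 195 = 216.6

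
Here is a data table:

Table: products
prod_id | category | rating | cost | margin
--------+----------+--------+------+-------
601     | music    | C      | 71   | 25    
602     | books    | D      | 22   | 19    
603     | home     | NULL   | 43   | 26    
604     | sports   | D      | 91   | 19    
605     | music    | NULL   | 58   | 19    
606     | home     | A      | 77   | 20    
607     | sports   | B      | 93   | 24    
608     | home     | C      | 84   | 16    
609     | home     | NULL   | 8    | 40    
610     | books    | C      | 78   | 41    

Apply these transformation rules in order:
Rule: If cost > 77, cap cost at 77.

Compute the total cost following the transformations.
587

Step 1: 4 records have cost > 77
Step 2: These records originally summed to 346
Step 3: After capping: 4 × 77 = 308
Step 4: Unaffected records sum: 279
Step 5: Final sum = 308 + 279 = 587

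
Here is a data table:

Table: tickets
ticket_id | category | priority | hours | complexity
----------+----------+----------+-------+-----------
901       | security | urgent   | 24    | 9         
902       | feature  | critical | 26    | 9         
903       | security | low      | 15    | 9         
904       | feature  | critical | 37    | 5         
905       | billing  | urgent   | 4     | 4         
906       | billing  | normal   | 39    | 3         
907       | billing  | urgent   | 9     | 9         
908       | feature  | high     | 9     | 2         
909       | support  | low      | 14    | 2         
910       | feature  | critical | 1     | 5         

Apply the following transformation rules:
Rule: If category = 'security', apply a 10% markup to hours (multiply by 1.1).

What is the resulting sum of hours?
181.9

Step 1: Records with category = 'security' have total hours = 39
Step 2: Apply multiplier: 39 × 1.1 = 42.9
Step 3: Other records total: 139
Step 4: Final sum = 42.9 + 139 = 181.9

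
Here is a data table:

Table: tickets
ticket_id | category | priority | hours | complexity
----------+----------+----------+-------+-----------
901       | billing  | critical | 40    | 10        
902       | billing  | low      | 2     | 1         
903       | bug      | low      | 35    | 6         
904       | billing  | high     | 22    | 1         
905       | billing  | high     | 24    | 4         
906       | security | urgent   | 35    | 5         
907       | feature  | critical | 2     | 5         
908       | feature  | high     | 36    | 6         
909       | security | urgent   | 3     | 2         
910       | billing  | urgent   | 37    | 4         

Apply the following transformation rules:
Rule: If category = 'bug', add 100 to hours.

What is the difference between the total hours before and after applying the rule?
100

Step 1: Original sum of hours = 236
Step 2: 1 records have category = 'bug'
Step 3: Each affected record changes by 100
Step 4: Total change = 1 × 100 = 100
Step 5: New sum = 236 + 100 = 336
Step 6: Difference = |336 - 236| = 100
        (Sum increased by 100)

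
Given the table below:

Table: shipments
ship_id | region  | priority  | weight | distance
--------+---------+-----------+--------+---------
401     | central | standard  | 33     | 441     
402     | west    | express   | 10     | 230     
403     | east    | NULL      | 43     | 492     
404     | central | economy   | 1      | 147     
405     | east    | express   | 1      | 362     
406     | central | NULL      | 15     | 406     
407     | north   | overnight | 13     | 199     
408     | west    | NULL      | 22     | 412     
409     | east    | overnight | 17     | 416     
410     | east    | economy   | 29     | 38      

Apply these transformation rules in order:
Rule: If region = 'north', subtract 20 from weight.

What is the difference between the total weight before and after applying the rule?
20

Step 1: Original sum of weight = 184
Step 2: 1 records have region = 'north'
Step 3: Each affected record changes by -20
Step 4: Total change = 1 × -20 = -20
Step 5: New sum = 184 + -20 = 164
Step 6: Difference = |164 - 184| = 20
        (Sum decreased by 20)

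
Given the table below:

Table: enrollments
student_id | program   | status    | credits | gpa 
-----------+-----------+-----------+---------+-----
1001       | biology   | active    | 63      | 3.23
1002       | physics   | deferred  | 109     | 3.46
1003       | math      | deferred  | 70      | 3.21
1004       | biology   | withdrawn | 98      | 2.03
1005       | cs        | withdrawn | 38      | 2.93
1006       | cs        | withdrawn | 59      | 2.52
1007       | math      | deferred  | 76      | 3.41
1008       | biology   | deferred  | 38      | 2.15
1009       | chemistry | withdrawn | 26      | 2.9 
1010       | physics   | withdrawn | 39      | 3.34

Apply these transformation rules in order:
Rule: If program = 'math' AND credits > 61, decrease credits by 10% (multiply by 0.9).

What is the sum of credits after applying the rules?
601.4

Step 1: Find records where program = 'math' AND credits > 61
Step 2: 2 records match, summing to 146
Step 3: After multiplier: 146 × 0.9 = 131.4
Step 4: Unaffected records sum: 470
Step 5: Final sum = 131.4 + 470 = 601.4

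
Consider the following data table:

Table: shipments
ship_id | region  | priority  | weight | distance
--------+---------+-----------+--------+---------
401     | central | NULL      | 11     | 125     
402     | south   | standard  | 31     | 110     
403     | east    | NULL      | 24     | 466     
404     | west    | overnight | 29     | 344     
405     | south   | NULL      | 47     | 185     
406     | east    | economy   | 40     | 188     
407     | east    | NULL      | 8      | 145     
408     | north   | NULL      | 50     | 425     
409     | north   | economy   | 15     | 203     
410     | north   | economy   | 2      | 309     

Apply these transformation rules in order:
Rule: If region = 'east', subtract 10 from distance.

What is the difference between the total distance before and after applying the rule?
30

Step 1: Original sum of distance = 2500
Step 2: 3 records have region = 'east'
Step 3: Each affected record changes by -10
Step 4: Total change = 3 × -10 = -30
Step 5: New sum = 2500 + -30 = 2470
Step 6: Difference = |2470 - 2500| = 30
        (Sum decreased by 30)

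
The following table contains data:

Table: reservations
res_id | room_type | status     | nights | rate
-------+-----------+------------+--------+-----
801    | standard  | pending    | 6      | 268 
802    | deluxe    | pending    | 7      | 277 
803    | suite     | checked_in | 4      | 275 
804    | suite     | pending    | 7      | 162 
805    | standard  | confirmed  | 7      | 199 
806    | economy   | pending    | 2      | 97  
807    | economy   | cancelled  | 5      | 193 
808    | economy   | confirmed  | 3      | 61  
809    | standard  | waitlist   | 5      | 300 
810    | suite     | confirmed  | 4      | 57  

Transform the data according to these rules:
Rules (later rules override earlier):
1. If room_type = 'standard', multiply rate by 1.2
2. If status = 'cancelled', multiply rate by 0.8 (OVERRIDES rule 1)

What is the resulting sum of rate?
2003.8

Step 1: Rule 2 takes priority for records with status = 'cancelled'
  - 1 records: 193 × 0.8 = 154.4
Step 2: Rule 1 applies to remaining records with room_type = 'standard'
  - 3 records: 767 × 1.2 = 920.4
Step 3: Other records unchanged: 929
Step 4: Final sum = 154.4 + 920.4 + 929 = 2003.8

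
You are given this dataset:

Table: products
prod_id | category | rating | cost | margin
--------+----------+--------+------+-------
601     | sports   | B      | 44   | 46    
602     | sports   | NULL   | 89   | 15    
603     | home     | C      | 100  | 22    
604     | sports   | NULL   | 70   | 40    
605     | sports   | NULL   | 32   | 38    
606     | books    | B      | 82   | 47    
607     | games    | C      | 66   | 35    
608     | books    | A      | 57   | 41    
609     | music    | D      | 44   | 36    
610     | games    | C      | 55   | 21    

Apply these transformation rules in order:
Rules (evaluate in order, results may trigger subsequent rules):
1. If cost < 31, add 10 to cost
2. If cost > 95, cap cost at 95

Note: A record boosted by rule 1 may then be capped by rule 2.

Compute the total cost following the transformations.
634

Step 1: Apply rule 1 to records with cost < 31
  - 0 records get bonus of 10
  - Of these, 0 records then exceed 95 and get capped
Step 2: Apply rule 2 to records with cost > 95
  - 1 records (original) are capped
Step 3: Calculate final sum = 634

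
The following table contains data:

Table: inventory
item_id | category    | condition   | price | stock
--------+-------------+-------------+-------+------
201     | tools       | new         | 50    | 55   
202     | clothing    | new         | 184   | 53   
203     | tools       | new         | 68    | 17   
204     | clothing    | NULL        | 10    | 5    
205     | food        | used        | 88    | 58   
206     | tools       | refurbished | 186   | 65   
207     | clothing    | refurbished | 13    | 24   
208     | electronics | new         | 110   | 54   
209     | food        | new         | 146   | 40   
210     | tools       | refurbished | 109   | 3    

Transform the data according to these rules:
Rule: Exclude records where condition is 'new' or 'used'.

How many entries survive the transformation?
4

Step 1: Count records to exclude
  - 5 (new) + 1 (used) = 6 records
Step 2: Total records: 10
Step 3: Remaining = 10 - 6 = 4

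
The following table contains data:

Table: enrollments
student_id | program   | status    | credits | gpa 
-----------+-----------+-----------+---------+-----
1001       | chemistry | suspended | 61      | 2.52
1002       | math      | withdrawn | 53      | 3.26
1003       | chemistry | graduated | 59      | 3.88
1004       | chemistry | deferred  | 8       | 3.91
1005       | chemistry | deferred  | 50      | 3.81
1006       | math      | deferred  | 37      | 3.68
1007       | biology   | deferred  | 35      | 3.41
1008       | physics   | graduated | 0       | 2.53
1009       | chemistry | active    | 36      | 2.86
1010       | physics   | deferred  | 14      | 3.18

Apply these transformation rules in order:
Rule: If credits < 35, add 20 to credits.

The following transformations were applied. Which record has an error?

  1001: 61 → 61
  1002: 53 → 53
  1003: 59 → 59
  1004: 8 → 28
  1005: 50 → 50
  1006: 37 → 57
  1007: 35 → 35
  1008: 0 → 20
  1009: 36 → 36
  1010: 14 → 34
Record 1006 has an error. The correct transformed value should be 37, not 57.

Step 1: Check each record against the rule
Step 2: Record 1006 has credits = 37
Step 3: Since 37 >= 35, the bonus should not have been applied
Step 4: Correct value = 37, but claimed value = 57
Conclusion: Record 1006 has the error.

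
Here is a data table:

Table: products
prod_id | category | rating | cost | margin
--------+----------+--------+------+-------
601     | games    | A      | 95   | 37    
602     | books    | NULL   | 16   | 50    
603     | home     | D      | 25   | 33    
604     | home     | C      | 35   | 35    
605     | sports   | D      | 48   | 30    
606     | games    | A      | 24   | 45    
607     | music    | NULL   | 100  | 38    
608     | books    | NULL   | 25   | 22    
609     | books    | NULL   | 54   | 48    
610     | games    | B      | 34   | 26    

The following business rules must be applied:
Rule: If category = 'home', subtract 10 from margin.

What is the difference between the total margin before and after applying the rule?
20

Step 1: Original sum of margin = 364
Step 2: 2 records have category = 'home'
Step 3: Each affected record changes by -10
Step 4: Total change = 2 × -10 = -20
Step 5: New sum = 364 + -20 = 344
Step 6: Difference = |344 - 364| = 20
        (Sum decreased by 20)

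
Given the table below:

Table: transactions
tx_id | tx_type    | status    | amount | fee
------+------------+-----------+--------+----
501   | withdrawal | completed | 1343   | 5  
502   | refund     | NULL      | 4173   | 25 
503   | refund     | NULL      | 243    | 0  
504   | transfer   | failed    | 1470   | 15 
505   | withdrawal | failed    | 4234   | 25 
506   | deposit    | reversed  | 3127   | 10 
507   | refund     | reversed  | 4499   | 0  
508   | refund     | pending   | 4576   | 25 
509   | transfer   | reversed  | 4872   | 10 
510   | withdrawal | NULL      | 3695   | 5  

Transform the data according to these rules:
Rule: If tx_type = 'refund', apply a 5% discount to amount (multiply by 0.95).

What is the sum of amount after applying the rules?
31557.45

Step 1: Records with tx_type = 'refund' have total amount = 13491
Step 2: Apply multiplier: 13491 × 0.95 = 12816.45
Step 3: Other records total: 18741
Step 4: Final sum = 12816.45 + 18741 = 31557.45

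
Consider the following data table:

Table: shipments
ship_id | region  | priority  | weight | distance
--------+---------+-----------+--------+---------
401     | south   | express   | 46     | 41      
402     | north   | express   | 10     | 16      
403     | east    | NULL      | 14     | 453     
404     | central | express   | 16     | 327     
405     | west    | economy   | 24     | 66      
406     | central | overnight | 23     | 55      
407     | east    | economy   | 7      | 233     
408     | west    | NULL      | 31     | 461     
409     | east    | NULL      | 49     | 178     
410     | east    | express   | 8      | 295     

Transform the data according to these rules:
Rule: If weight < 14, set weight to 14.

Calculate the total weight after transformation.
245

Step 1: 3 records have weight < 14
Step 2: These records originally summed to 25
Step 3: After setting to minimum: 3 × 14 = 42
Step 4: Unaffected records sum: 203
Step 5: Final sum = 42 + 203 = 245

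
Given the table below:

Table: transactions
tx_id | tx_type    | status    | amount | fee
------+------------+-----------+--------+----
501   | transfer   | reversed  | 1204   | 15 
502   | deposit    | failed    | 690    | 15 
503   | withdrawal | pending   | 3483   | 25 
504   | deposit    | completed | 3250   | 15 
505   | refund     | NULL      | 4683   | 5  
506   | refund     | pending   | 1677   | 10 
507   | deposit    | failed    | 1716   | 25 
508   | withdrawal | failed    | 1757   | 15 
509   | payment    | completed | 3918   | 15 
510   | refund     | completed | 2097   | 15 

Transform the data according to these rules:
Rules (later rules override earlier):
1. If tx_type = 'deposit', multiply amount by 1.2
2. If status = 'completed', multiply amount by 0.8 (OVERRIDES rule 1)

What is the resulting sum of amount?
23103.2

Step 1: Rule 2 takes priority for records with status = 'completed'
  - 3 records: 9265 × 0.8 = 7412.0
Step 2: Rule 1 applies to remaining records with tx_type = 'deposit'
  - 2 records: 2406 × 1.2 = 2887.2
Step 3: Other records unchanged: 12804
Step 4: Final sum = 7412.0 + 2887.2 + 12804 = 23103.2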